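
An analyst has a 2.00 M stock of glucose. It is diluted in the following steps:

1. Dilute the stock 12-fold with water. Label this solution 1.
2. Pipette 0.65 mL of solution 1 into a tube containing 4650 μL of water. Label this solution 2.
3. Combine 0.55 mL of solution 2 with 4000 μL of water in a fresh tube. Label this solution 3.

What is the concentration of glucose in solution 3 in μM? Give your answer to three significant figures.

Step 1: 12-fold → factor 12
Step 2: 0.65 mL + 4650 μL = 5.3 mL total → factor 5.3/0.65 = 8.1538
Step 3: 0.55 mL + 4000 μL = 4.55 mL total → factor 4.55/0.55 = 8.2727
Overall dilution factor = 12 × 8.1538 × 8.2727 = 809.45
Final = 2.00 M / 809.45 = 0.002471 M = 2.47 × 10^3 μM

2.47 × 10^3 μM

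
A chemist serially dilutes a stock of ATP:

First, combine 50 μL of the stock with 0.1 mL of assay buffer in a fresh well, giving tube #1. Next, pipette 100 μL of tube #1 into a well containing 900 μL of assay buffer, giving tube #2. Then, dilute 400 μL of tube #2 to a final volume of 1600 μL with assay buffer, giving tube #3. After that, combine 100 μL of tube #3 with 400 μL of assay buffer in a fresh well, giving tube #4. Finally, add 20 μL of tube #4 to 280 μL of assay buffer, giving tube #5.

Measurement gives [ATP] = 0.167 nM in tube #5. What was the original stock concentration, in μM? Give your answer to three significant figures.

1.50 μM

Step 1: 50 μL + 0.1 mL = 150 μL total → factor 150/50 = 3
Step 2: 100 μL + 900 μL = 1000 μL total → factor 1000/100 = 10
Step 3: 400 μL brought to 1600 μL → factor 1600/400 = 4
Step 4: 100 μL + 400 μL = 500 μL total → factor 500/100 = 5
Step 5: 20 μL + 280 μL = 300 μL total → factor 300/20 = 15
Overall dilution factor = 3 × 10 × 4 × 5 × 15 = 9000
Stock = 0.167 nM × 9000 = 1503 nM = 1.50 μM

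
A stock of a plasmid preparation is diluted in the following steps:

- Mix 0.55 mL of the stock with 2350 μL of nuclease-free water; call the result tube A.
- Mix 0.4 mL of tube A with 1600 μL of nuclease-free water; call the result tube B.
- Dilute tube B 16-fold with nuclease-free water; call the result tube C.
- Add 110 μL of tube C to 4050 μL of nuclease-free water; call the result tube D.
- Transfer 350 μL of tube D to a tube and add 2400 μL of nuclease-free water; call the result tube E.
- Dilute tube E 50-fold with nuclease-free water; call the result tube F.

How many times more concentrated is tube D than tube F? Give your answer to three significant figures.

Step 1: 0.55 mL + 2350 μL = 2.9 mL total → factor 2.9/0.55 = 5.2727
Step 2: 0.4 mL + 1600 μL = 2 mL total → factor 2/0.4 = 5
Step 3: 16-fold → factor 16
Step 4: 110 μL + 4050 μL = 4160 μL total → factor 4160/110 = 37.818
Step 5: 350 μL + 2400 μL = 2750 μL total → factor 2750/350 = 7.8571
Step 6: 50-fold → factor 50
Dilution factor to tube D = 15952; to tube F = 6.267 × 10^6
[tube D]/[tube F] = (factor to tube F)/(factor to tube D) = 6.267 × 10^6/15952 = 393

393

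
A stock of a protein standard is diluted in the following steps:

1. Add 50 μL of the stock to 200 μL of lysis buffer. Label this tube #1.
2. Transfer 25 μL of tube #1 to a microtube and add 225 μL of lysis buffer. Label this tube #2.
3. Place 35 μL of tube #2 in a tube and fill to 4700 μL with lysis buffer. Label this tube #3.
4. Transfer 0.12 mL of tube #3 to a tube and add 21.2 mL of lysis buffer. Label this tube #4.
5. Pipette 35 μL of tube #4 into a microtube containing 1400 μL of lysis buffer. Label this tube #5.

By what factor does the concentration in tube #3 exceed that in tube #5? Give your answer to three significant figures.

Step 1: 50 μL + 200 μL = 250 μL total → factor 250/50 = 5
Step 2: 25 μL + 225 μL = 250 μL total → factor 250/25 = 10
Step 3: 35 μL brought to 4700 μL → factor 4700/35 = 134.29
Step 4: 0.12 mL + 21.2 mL = 21.32 mL total → factor 21.32/0.12 = 177.67
Step 5: 35 μL + 1400 μL = 1435 μL total → factor 1435/35 = 41
Dilution factor to tube #3 = 6714.3; to tube #5 = 4.8909 × 10^7
[tube #3]/[tube #5] = (factor to tube #5)/(factor to tube #3) = 4.8909 × 10^7/6714.3 = 7.28 × 10^3

7.28 × 10^3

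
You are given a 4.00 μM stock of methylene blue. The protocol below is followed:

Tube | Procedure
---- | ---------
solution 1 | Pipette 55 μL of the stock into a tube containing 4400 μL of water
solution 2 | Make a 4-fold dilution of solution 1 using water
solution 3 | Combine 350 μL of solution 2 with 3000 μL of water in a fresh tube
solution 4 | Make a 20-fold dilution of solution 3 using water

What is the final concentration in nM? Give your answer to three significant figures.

Step 1: 55 μL + 4400 μL = 4455 μL total → factor 4455/55 = 81
Step 2: 4-fold → factor 4
Step 3: 350 μL + 3000 μL = 3350 μL total → factor 3350/350 = 9.5714
Step 4: 20-fold → factor 20
Overall dilution factor = 81 × 4 × 9.5714 × 20 = 62023
Final = 4.00 μM / 62023 = 6.449 × 10^-5 μM = 0.0645 nM

0.0645 nM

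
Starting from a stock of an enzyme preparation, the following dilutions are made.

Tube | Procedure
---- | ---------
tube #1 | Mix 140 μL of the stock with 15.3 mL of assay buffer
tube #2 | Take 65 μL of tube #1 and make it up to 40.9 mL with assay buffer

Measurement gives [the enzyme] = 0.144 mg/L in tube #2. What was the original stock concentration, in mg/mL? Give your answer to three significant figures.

Step 1: 140 μL + 15.3 mL = 15440 μL total → factor 15440/140 = 110.29
Step 2: 65 μL brought to 40.9 mL → factor 40900/65 = 629.23
Overall dilution factor = 110.29 × 629.23 = 69395
Stock = 0.144 mg/L × 69395 = 9993 mg/L = 9.99 mg/mL

9.99 mg/mL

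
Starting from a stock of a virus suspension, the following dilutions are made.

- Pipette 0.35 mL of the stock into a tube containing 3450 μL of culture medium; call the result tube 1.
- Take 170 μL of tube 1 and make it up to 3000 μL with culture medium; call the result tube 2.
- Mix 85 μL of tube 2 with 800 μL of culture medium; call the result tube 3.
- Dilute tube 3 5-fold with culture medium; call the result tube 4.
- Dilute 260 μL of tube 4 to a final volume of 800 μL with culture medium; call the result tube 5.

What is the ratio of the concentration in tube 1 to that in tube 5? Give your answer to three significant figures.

2.83 × 10^3

Step 1: 0.35 mL + 3450 μL = 3.8 mL total → factor 3.8/0.35 = 10.857
Step 2: 170 μL brought to 3000 μL → factor 3000/170 = 17.647
Step 3: 85 μL + 800 μL = 885 μL total → factor 885/85 = 10.412
Step 4: 5-fold → factor 5
Step 5: 260 μL brought to 800 μL → factor 800/260 = 3.0769
Dilution factor to tube 1 = 10.857; to tube 5 = 30690
[tube 1]/[tube 5] = (factor to tube 5)/(factor to tube 1) = 30690/10.857 = 2.83 × 10^3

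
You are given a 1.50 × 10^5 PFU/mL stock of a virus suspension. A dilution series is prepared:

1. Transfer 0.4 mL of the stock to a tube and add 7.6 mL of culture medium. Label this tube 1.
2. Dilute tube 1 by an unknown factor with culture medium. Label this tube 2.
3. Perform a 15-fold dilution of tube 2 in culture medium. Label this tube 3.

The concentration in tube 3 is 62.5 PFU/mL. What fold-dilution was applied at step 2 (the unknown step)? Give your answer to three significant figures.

8.00-fold

Step 1: 0.4 mL + 7.6 mL = 8 mL total → factor 8/0.4 = 20
Step 2: unknown factor x
Step 3: 15-fold → factor 15
Product of known-step factors = 300
Overall factor = 1.50 × 10^5 PFU/mL / (62.5 PFU/mL) = 2400
x = 2400 / 300 = 8.00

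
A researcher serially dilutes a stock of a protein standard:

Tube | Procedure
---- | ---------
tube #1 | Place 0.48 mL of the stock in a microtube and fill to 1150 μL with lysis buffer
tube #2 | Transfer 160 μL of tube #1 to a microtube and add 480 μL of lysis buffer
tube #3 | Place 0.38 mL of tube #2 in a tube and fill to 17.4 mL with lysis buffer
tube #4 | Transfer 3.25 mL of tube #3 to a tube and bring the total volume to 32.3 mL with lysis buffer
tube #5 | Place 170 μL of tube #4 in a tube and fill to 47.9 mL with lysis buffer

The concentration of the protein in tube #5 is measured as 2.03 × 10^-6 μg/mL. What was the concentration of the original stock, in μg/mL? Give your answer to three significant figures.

Step 1: 0.48 mL brought to 1150 μL → factor 1.15/0.48 = 2.3958
Step 2: 160 μL + 480 μL = 640 μL total → factor 640/160 = 4
Step 3: 0.38 mL brought to 17.4 mL → factor 17.4/0.38 = 45.789
Step 4: 3.25 mL brought to 32.3 mL → factor 32.3/3.25 = 9.9385
Step 5: 170 μL brought to 47.9 mL → factor 47900/170 = 281.76
Overall dilution factor = 2.3958 × 4 × 45.789 × 9.9385 × 281.76 = 1.2288 × 10^6
Stock = 2.03 × 10^-6 μg/mL × 1.2288 × 10^6 = 2.49 μg/mL

2.49 μg/mL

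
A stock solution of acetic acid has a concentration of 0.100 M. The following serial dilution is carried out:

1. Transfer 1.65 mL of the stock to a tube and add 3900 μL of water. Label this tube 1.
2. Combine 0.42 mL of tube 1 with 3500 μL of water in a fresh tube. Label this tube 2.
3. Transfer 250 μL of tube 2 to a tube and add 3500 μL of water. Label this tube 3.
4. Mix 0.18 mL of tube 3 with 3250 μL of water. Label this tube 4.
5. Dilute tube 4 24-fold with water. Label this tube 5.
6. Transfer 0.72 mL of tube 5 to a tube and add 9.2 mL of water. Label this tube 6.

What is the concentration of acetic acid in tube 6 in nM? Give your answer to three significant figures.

33.7 nM

Step 1: 1.65 mL + 3900 μL = 5.55 mL total → factor 5.55/1.65 = 3.3636
Step 2: 0.42 mL + 3500 μL = 3.92 mL total → factor 3.92/0.42 = 9.3333
Step 3: 250 μL + 3500 μL = 3750 μL total → factor 3750/250 = 15
Step 4: 0.18 mL + 3250 μL = 3.43 mL total → factor 3.43/0.18 = 19.056
Step 5: 24-fold → factor 24
Step 6: 0.72 mL + 9.2 mL = 9.92 mL total → factor 9.92/0.72 = 13.778
Overall dilution factor = 3.3636 × 9.3333 × 15 × 19.056 × 24 × 13.778 = 2.9672 × 10^6
Final = 0.100 M / 2.9672 × 10^6 = 3.370 × 10^-8 M = 33.7 nM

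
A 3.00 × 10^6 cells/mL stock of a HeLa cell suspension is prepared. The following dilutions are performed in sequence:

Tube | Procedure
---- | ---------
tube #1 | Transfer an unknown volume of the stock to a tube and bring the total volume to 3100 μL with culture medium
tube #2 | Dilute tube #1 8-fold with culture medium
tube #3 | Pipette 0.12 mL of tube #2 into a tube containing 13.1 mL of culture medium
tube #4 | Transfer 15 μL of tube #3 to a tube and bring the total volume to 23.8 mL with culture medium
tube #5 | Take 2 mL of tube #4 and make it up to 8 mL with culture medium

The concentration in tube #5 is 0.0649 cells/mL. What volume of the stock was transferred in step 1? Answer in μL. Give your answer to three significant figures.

Step 1: v brought to 3100 μL → factor = 3100 μL/v
Step 2: 8-fold → factor 8
Step 3: 0.12 mL + 13.1 mL = 13.22 mL total → factor 13.22/0.12 = 110.17
Step 4: 15 μL brought to 23.8 mL → factor 23800/15 = 1586.7
Step 5: 2 mL brought to 8 mL → factor 8/2 = 4
Product of known-step factors = 5.5935 × 10^6
Overall factor = 3.00 × 10^6 cells/mL / (0.0649 cells/mL) = 4.6225 × 10^7
Step-1 factor = 4.6225 × 10^7 / 5.5935 × 10^6 = 8.264
v = 3100 μL / 8.264 = 375 μL

375 μL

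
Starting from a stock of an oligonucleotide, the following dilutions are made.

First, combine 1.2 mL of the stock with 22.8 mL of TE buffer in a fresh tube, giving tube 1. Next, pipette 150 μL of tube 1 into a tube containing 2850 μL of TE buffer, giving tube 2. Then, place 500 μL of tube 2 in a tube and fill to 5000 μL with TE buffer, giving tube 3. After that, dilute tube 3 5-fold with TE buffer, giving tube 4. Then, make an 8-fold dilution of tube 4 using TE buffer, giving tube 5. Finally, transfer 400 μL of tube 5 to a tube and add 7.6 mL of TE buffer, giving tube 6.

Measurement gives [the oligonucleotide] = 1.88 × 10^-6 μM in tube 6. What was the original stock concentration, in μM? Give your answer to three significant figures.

6.02 μM

Step 1: 1.2 mL + 22.8 mL = 24 mL total → factor 24/1.2 = 20
Step 2: 150 μL + 2850 μL = 3000 μL total → factor 3000/150 = 20
Step 3: 500 μL brought to 5000 μL → factor 5000/500 = 10
Step 4: 5-fold → factor 5
Step 5: 8-fold → factor 8
Step 6: 400 μL + 7.6 mL = 8000 μL total → factor 8000/400 = 20
Overall dilution factor = 20 × 20 × 10 × 5 × 8 × 20 = 3.2 × 10^6
Stock = 1.88 × 10^-6 μM × 3.2 × 10^6 = 6.02 μM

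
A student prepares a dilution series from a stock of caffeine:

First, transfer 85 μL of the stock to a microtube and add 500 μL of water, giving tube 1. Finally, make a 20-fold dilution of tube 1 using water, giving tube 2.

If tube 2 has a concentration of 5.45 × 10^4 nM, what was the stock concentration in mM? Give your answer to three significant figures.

7.50 mM

Step 1: 85 μL + 500 μL = 585 μL total → factor 585/85 = 6.8824
Step 2: 20-fold → factor 20
Overall dilution factor = 6.8824 × 20 = 137.65
Stock = 5.45 × 10^4 nM × 137.65 = 7.502 × 10^6 nM = 7.50 mM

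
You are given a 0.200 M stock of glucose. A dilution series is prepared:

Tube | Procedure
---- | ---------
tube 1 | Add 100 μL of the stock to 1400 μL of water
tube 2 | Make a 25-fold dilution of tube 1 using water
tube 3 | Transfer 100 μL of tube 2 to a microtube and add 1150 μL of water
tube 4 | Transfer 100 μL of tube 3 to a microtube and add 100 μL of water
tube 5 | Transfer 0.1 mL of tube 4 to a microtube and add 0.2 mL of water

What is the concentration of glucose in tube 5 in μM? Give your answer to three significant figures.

Step 1: 100 μL + 1400 μL = 1500 μL total → factor 1500/100 = 15
Step 2: 25-fold → factor 25
Step 3: 100 μL + 1150 μL = 1250 μL total → factor 1250/100 = 12.5
Step 4: 100 μL + 100 μL = 200 μL total → factor 200/100 = 2
Step 5: 0.1 mL + 0.2 mL = 0.3 mL total → factor 0.3/0.1 = 3
Overall dilution factor = 15 × 25 × 12.5 × 2 × 3 = 28125
Final = 0.200 M / 28125 = 7.111 × 10^-6 M = 7.11 μM

7.11 μM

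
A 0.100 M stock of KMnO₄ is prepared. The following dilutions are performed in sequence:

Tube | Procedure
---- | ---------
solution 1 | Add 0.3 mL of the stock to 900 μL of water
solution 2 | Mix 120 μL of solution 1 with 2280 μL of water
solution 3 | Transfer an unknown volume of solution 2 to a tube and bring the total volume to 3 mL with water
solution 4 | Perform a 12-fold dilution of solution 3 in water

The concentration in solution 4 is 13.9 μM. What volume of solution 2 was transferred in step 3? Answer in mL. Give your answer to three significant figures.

Step 1: 0.3 mL + 900 μL = 1.2 mL total → factor 1.2/0.3 = 4
Step 2: 120 μL + 2280 μL = 2400 μL total → factor 2400/120 = 20
Step 3: v brought to 3 mL → factor = 3 mL/v
Step 4: 12-fold → factor 12
Product of known-step factors = 960
Overall factor = 0.100 M / (13.9 μM) = 7194.2
Step-3 factor = 7194.2 / 960 = 7.494
v = 3 mL / 7.494 = 0.400 mL

0.400 mL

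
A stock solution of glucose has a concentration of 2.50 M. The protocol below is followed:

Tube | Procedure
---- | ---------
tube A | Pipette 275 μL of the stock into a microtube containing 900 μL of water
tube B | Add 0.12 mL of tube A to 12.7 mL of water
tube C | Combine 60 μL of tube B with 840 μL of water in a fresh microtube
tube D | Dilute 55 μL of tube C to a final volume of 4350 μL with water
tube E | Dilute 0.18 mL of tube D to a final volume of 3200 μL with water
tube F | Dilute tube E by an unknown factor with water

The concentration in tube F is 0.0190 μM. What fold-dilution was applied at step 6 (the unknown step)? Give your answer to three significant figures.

13.7-fold

Step 1: 275 μL + 900 μL = 1175 μL total → factor 1175/275 = 4.2727
Step 2: 0.12 mL + 12.7 mL = 12.82 mL total → factor 12.82/0.12 = 106.83
Step 3: 60 μL + 840 μL = 900 μL total → factor 900/60 = 15
Step 4: 55 μL brought to 4350 μL → factor 4350/55 = 79.091
Step 5: 0.18 mL brought to 3200 μL → factor 3.2/0.18 = 17.778
Step 6: unknown factor x
Product of known-step factors = 9.6274 × 10^6
Overall factor = 2.50 M / (0.0190 μM) = 1.3158 × 10^8
x = 1.3158 × 10^8 / 9.6274 × 10^6 = 13.7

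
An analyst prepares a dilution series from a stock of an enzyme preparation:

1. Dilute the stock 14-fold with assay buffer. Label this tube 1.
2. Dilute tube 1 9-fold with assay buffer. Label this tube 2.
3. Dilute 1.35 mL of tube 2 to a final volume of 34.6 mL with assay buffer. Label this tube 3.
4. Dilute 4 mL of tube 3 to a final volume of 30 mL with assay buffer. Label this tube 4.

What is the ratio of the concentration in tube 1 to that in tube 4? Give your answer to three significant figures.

1.73 × 10^3

Step 1: 14-fold → factor 14
Step 2: 9-fold → factor 9
Step 3: 1.35 mL brought to 34.6 mL → factor 34.6/1.35 = 25.63
Step 4: 4 mL brought to 30 mL → factor 30/4 = 7.5
Dilution factor to tube 1 = 14; to tube 4 = 24220
[tube 1]/[tube 4] = (factor to tube 4)/(factor to tube 1) = 24220/14 = 1.73 × 10^3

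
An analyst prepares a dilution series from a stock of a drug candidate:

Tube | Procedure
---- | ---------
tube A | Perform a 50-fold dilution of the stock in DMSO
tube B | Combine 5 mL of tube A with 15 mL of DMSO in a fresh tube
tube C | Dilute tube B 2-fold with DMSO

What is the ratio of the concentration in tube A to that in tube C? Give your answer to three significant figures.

8.00

Step 1: 50-fold → factor 50
Step 2: 5 mL + 15 mL = 20 mL total → factor 20/5 = 4
Step 3: 2-fold → factor 2
Dilution factor to tube A = 50; to tube C = 400
[tube A]/[tube C] = (factor to tube C)/(factor to tube A) = 400/50 = 8.00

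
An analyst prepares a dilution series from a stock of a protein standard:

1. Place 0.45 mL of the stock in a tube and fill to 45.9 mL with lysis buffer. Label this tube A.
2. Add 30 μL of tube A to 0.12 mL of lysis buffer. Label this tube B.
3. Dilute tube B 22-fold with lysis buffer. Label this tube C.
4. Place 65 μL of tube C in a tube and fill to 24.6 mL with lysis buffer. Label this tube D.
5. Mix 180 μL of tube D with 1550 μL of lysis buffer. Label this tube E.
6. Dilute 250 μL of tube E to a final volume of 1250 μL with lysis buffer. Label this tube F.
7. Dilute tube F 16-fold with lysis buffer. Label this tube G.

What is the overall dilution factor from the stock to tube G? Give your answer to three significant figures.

3.26 × 10^9

Step 1: 0.45 mL brought to 45.9 mL → factor 45.9/0.45 = 102
Step 2: 30 μL + 0.12 mL = 150 μL total → factor 150/30 = 5
Step 3: 22-fold → factor 22
Step 4: 65 μL brought to 24.6 mL → factor 24600/65 = 378.46
Step 5: 180 μL + 1550 μL = 1730 μL total → factor 1730/180 = 9.6111
Step 6: 250 μL brought to 1250 μL → factor 1250/250 = 5
Step 7: 16-fold → factor 16
Overall dilution factor = 102 × 5 × 22 × 378.46 × 9.6111 × 5 × 16 = 3.265 × 10^9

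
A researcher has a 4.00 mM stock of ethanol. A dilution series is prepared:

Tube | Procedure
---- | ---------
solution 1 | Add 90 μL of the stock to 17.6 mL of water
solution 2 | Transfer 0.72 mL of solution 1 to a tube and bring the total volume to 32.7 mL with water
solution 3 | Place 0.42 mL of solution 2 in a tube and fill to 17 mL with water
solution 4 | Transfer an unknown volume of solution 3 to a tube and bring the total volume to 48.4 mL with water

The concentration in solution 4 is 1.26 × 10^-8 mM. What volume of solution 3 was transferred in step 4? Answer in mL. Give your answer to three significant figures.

Step 1: 90 μL + 17.6 mL = 17690 μL total → factor 17690/90 = 196.56
Step 2: 0.72 mL brought to 32.7 mL → factor 32.7/0.72 = 45.417
Step 3: 0.42 mL brought to 17 mL → factor 17/0.42 = 40.476
Step 4: v brought to 48.4 mL → factor = 48.4 mL/v
Product of known-step factors = 3.6133 × 10^5
Overall factor = 4.00 mM / (1.26 × 10^-8 mM) = 3.1746 × 10^8
Step-4 factor = 3.1746 × 10^8 / 3.6133 × 10^5 = 878.6
v = 48.4 mL / 878.6 = 0.0551 mL

0.0551 mL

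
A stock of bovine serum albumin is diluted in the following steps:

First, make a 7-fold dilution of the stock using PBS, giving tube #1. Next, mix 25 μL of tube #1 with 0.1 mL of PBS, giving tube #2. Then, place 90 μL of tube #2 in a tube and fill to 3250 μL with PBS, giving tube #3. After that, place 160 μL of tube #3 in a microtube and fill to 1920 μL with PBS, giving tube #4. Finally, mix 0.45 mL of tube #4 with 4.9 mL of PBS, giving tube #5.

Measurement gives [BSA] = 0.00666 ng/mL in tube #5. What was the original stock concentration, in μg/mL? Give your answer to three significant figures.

Step 1: 7-fold → factor 7
Step 2: 25 μL + 0.1 mL = 125 μL total → factor 125/25 = 5
Step 3: 90 μL brought to 3250 μL → factor 3250/90 = 36.111
Step 4: 160 μL brought to 1920 μL → factor 1920/160 = 12
Step 5: 0.45 mL + 4.9 mL = 5.35 mL total → factor 5.35/0.45 = 11.889
Overall dilution factor = 7 × 5 × 36.111 × 12 × 11.889 = 1.8031 × 10^5
Stock = 0.00666 ng/mL × 1.8031 × 10^5 = 1201 ng/mL = 1.20 μg/mL

1.20 μg/mL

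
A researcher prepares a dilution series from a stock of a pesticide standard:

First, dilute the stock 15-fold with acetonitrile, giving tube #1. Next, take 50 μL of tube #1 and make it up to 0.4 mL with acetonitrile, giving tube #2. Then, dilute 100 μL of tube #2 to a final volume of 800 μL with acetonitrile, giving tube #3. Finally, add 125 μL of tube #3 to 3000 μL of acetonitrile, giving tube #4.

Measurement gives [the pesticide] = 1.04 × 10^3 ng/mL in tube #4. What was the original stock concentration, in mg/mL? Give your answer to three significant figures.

Step 1: 15-fold → factor 15
Step 2: 50 μL brought to 0.4 mL → factor 400/50 = 8
Step 3: 100 μL brought to 800 μL → factor 800/100 = 8
Step 4: 125 μL + 3000 μL = 3125 μL total → factor 3125/125 = 25
Overall dilution factor = 15 × 8 × 8 × 25 = 24000
Stock = 1.04 × 10^3 ng/mL × 24000 = 2.496 × 10^7 ng/mL = 25.0 mg/mL

25.0 mg/mL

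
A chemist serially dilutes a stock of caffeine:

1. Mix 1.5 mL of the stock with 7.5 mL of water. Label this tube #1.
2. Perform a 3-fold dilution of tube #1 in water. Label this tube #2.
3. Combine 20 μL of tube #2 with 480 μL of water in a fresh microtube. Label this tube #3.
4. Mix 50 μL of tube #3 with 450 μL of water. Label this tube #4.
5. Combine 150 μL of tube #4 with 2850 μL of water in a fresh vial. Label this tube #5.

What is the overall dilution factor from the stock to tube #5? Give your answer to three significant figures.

9.00 × 10^4

Step 1: 1.5 mL + 7.5 mL = 9 mL total → factor 9/1.5 = 6
Step 2: 3-fold → factor 3
Step 3: 20 μL + 480 μL = 500 μL total → factor 500/20 = 25
Step 4: 50 μL + 450 μL = 500 μL total → factor 500/50 = 10
Step 5: 150 μL + 2850 μL = 3000 μL total → factor 3000/150 = 20
Overall dilution factor = 6 × 3 × 25 × 10 × 20 = 90000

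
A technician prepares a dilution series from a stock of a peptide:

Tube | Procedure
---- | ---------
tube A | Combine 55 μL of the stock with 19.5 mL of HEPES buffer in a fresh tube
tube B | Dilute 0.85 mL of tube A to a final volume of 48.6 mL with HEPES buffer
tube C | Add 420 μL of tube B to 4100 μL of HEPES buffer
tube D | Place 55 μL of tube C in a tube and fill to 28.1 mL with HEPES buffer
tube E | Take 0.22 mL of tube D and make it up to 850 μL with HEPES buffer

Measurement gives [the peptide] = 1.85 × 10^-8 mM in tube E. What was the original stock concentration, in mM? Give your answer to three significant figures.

7.99 mM

Step 1: 55 μL + 19.5 mL = 19555 μL total → factor 19555/55 = 355.55
Step 2: 0.85 mL brought to 48.6 mL → factor 48.6/0.85 = 57.176
Step 3: 420 μL + 4100 μL = 4520 μL total → factor 4520/420 = 10.762
Step 4: 55 μL brought to 28.1 mL → factor 28100/55 = 510.91
Step 5: 0.22 mL brought to 850 μL → factor 0.85/0.22 = 3.8636
Overall dilution factor = 355.55 × 57.176 × 10.762 × 510.91 × 3.8636 = 4.3186 × 10^8
Stock = 1.85 × 10^-8 mM × 4.3186 × 10^8 = 7.99 mM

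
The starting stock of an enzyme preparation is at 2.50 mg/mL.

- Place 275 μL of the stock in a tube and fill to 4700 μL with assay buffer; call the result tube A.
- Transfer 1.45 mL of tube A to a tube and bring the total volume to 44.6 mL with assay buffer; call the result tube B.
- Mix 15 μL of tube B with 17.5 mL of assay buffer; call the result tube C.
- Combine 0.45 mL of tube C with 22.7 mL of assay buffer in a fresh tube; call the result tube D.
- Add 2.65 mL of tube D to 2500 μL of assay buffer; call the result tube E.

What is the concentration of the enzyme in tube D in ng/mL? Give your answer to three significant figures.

0.0792 ng/mL

Step 1: 275 μL brought to 4700 μL → factor 4700/275 = 17.091
Step 2: 1.45 mL brought to 44.6 mL → factor 44.6/1.45 = 30.759
Step 3: 15 μL + 17.5 mL = 17515 μL total → factor 17515/15 = 1167.7
Step 4: 0.45 mL + 22.7 mL = 23.15 mL total → factor 23.15/0.45 = 51.444
Dilution factor through tube D = 17.091 × 30.759 × 1167.7 × 51.444 = 3.1578 × 10^7
[tube D] = 2.50 mg/mL / 3.1578 × 10^7 = 7.917 × 10^-8 mg/mL = 0.0792 ng/mL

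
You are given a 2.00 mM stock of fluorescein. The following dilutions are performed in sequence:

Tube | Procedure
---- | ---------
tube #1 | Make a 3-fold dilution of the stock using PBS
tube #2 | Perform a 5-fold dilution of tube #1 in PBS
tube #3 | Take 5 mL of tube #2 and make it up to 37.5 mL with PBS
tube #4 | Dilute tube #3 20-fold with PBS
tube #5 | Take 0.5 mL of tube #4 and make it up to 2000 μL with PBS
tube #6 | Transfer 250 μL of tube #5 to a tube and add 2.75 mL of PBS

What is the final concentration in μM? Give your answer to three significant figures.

Step 1: 3-fold → factor 3
Step 2: 5-fold → factor 5
Step 3: 5 mL brought to 37.5 mL → factor 37.5/5 = 7.5
Step 4: 20-fold → factor 20
Step 5: 0.5 mL brought to 2000 μL → factor 2/0.5 = 4
Step 6: 250 μL + 2.75 mL = 3000 μL total → factor 3000/250 = 12
Overall dilution factor = 3 × 5 × 7.5 × 20 × 4 × 12 = 1.08 × 10^5
Final = 2.00 mM / 1.08 × 10^5 = 1.852 × 10^-5 mM = 0.0185 μM

0.0185 μM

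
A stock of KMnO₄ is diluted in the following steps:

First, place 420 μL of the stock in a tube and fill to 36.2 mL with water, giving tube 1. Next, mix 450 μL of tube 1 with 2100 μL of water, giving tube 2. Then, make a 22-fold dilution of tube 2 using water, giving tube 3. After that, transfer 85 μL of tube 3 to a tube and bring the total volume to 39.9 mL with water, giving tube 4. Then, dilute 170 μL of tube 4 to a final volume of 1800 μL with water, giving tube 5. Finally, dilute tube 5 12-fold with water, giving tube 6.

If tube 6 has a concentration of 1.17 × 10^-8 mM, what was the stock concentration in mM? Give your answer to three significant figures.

Step 1: 420 μL brought to 36.2 mL → factor 36200/420 = 86.19
Step 2: 450 μL + 2100 μL = 2550 μL total → factor 2550/450 = 5.6667
Step 3: 22-fold → factor 22
Step 4: 85 μL brought to 39.9 mL → factor 39900/85 = 469.41
Step 5: 170 μL brought to 1800 μL → factor 1800/170 = 10.588
Step 6: 12-fold → factor 12
Overall dilution factor = 86.19 × 5.6667 × 22 × 469.41 × 10.588 × 12 = 6.4087 × 10^8
Stock = 1.17 × 10^-8 mM × 6.4087 × 10^8 = 7.50 mM

7.50 mM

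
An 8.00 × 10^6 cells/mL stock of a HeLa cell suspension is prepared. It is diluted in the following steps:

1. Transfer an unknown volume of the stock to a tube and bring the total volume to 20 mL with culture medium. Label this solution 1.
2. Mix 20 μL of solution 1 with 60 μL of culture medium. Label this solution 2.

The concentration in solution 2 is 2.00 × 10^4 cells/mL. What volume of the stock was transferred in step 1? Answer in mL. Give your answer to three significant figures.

0.200 mL

Step 1: v brought to 20 mL → factor = 20 mL/v
Step 2: 20 μL + 60 μL = 80 μL total → factor 80/20 = 4
Product of known-step factors = 4
Overall factor = 8.00 × 10^6 cells/mL / (2.00 × 10^4 cells/mL) = 400
Step-1 factor = 400 / 4 = 100
v = 20 mL / 100 = 0.200 mL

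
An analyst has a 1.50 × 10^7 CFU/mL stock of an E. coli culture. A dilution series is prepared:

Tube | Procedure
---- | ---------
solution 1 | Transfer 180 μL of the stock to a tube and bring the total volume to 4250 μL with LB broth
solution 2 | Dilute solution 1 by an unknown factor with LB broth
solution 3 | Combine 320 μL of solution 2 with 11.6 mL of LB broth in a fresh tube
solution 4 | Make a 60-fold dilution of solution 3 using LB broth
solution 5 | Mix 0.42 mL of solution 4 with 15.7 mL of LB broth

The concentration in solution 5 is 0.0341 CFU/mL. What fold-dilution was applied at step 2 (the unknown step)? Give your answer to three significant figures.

Step 1: 180 μL brought to 4250 μL → factor 4250/180 = 23.611
Step 2: unknown factor x
Step 3: 320 μL + 11.6 mL = 11920 μL total → factor 11920/320 = 37.25
Step 4: 60-fold → factor 60
Step 5: 0.42 mL + 15.7 mL = 16.12 mL total → factor 16.12/0.42 = 38.381
Product of known-step factors = 2.0254 × 10^6
Overall factor = 1.50 × 10^7 CFU/mL / (0.0341 CFU/mL) = 4.3988 × 10^8
x = 4.3988 × 10^8 / 2.0254 × 10^6 = 217

217-fold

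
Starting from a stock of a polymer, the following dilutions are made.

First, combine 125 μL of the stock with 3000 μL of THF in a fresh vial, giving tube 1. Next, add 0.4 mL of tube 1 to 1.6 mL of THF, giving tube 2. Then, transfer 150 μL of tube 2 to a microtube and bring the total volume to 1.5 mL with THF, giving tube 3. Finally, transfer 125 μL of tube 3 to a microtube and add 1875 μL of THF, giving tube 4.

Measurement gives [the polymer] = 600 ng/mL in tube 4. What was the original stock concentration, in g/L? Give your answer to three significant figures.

12.0 g/L

Step 1: 125 μL + 3000 μL = 3125 μL total → factor 3125/125 = 25
Step 2: 0.4 mL + 1.6 mL = 2 mL total → factor 2/0.4 = 5
Step 3: 150 μL brought to 1.5 mL → factor 1500/150 = 10
Step 4: 125 μL + 1875 μL = 2000 μL total → factor 2000/125 = 16
Overall dilution factor = 25 × 5 × 10 × 16 = 20000
Stock = 600 ng/mL × 20000 = 1.200 × 10^7 ng/mL = 12.0 g/L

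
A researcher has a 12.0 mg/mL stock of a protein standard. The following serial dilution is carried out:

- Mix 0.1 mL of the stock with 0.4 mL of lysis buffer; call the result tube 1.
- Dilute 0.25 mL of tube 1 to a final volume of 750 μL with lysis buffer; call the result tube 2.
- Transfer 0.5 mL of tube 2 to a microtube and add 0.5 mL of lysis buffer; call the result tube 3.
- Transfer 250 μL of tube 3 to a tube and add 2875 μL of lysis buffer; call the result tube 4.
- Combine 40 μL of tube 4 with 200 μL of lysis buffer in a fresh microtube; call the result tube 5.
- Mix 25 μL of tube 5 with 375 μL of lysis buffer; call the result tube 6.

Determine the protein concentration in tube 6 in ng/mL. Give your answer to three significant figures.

Step 1: 0.1 mL + 0.4 mL = 0.5 mL total → factor 0.5/0.1 = 5
Step 2: 0.25 mL brought to 750 μL → factor 0.75/0.25 = 3
Step 3: 0.5 mL + 0.5 mL = 1 mL total → factor 1/0.5 = 2
Step 4: 250 μL + 2875 μL = 3125 μL total → factor 3125/250 = 12.5
Step 5: 40 μL + 200 μL = 240 μL total → factor 240/40 = 6
Step 6: 25 μL + 375 μL = 400 μL total → factor 400/25 = 16
Overall dilution factor = 5 × 3 × 2 × 12.5 × 6 × 16 = 36000
Final = 12.0 mg/mL / 36000 = 0.0003333 mg/mL = 333 ng/mL

333 ng/mL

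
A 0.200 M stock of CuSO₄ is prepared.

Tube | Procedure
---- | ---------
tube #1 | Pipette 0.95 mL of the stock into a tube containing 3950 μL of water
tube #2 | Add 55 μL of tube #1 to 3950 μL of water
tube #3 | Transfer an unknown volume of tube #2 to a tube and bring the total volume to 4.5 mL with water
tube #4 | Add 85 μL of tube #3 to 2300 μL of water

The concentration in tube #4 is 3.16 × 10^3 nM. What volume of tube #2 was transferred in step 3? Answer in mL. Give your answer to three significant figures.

Step 1: 0.95 mL + 3950 μL = 4.9 mL total → factor 4.9/0.95 = 5.1579
Step 2: 55 μL + 3950 μL = 4005 μL total → factor 4005/55 = 72.818
Step 3: v brought to 4.5 mL → factor = 4.5 mL/v
Step 4: 85 μL + 2300 μL = 2385 μL total → factor 2385/85 = 28.059
Product of known-step factors = 10539
Overall factor = 0.200 M / (3.16 × 10^3 nM) = 63291
Step-3 factor = 63291 / 10539 = 6.0057
v = 4.5 mL / 6.0057 = 0.749 mL

0.749 mL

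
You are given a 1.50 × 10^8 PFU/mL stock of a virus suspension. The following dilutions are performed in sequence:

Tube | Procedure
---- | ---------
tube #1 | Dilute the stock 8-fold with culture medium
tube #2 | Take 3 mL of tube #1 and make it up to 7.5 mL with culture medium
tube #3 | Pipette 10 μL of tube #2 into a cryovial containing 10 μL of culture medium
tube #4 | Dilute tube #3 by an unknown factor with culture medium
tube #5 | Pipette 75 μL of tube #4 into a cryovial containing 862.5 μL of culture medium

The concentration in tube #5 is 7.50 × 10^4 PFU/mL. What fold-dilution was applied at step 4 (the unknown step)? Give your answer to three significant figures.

Step 1: 8-fold → factor 8
Step 2: 3 mL brought to 7.5 mL → factor 7.5/3 = 2.5
Step 3: 10 μL + 10 μL = 20 μL total → factor 20/10 = 2
Step 4: unknown factor x
Step 5: 75 μL + 862.5 μL = 937.5 μL total → factor 937.5/75 = 12.5
Product of known-step factors = 500
Overall factor = 1.50 × 10^8 PFU/mL / (7.50 × 10^4 PFU/mL) = 2000
x = 2000 / 500 = 4.00

4.00-fold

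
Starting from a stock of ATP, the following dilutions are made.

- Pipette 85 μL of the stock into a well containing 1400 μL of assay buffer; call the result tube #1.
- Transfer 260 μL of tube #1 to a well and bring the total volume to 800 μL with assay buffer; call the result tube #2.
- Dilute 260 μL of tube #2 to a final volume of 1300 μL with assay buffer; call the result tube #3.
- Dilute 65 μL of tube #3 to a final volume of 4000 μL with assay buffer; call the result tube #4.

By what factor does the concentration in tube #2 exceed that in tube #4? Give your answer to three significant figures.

Step 1: 85 μL + 1400 μL = 1485 μL total → factor 1485/85 = 17.471
Step 2: 260 μL brought to 800 μL → factor 800/260 = 3.0769
Step 3: 260 μL brought to 1300 μL → factor 1300/260 = 5
Step 4: 65 μL brought to 4000 μL → factor 4000/65 = 61.538
Dilution factor to tube #2 = 53.756; to tube #4 = 16540
[tube #2]/[tube #4] = (factor to tube #4)/(factor to tube #2) = 16540/53.756 = 308

308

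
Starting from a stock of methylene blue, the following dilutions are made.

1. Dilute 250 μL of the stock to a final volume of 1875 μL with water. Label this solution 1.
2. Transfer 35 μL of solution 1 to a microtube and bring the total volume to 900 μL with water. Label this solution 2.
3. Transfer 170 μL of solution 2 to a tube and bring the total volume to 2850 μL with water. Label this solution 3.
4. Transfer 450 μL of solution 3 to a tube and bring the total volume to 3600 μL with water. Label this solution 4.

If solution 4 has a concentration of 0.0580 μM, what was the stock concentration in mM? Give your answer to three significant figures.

Step 1: 250 μL brought to 1875 μL → factor 1875/250 = 7.5
Step 2: 35 μL brought to 900 μL → factor 900/35 = 25.714
Step 3: 170 μL brought to 2850 μL → factor 2850/170 = 16.765
Step 4: 450 μL brought to 3600 μL → factor 3600/450 = 8
Overall dilution factor = 7.5 × 25.714 × 16.765 × 8 = 25866
Stock = 0.0580 μM × 25866 = 1500 μM = 1.50 mM

1.50 mM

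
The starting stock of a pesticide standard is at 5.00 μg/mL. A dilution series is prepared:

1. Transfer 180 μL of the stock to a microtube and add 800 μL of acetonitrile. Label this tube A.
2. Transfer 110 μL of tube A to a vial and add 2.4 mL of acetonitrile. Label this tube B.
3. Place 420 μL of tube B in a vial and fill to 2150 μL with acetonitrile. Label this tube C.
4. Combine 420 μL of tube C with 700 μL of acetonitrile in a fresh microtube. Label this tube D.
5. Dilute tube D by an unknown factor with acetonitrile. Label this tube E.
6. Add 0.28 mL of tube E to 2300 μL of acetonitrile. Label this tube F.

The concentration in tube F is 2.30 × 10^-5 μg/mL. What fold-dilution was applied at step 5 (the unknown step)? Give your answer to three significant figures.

13.9-fold

Step 1: 180 μL + 800 μL = 980 μL total → factor 980/180 = 5.4444
Step 2: 110 μL + 2.4 mL = 2510 μL total → factor 2510/110 = 22.818
Step 3: 420 μL brought to 2150 μL → factor 2150/420 = 5.119
Step 4: 420 μL + 700 μL = 1120 μL total → factor 1120/420 = 2.6667
Step 5: unknown factor x
Step 6: 0.28 mL + 2300 μL = 2.58 mL total → factor 2.58/0.28 = 9.2143
Product of known-step factors = 15626
Overall factor = 5.00 μg/mL / (2.30 × 10^-5 μg/mL) = 2.1739 × 10^5
x = 2.1739 × 10^5 / 15626 = 13.9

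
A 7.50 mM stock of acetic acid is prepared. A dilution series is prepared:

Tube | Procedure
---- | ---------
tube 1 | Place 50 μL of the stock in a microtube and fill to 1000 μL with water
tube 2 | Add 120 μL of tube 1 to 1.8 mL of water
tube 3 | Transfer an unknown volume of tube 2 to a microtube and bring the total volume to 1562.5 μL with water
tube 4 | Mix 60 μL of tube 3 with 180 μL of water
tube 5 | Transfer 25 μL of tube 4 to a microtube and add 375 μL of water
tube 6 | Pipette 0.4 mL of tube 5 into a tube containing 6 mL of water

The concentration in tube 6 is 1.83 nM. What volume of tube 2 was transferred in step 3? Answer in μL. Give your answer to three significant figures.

125 μL

Step 1: 50 μL brought to 1000 μL → factor 1000/50 = 20
Step 2: 120 μL + 1.8 mL = 1920 μL total → factor 1920/120 = 16
Step 3: v brought to 1562.5 μL → factor = 1562.5 μL/v
Step 4: 60 μL + 180 μL = 240 μL total → factor 240/60 = 4
Step 5: 25 μL + 375 μL = 400 μL total → factor 400/25 = 16
Step 6: 0.4 mL + 6 mL = 6.4 mL total → factor 6.4/0.4 = 16
Product of known-step factors = 3.2768 × 10^5
Overall factor = 7.50 mM / (1.83 nM) = 4.0984 × 10^6
Step-3 factor = 4.0984 × 10^6 / 3.2768 × 10^5 = 12.507
v = 1562.5 μL / 12.507 = 125 μL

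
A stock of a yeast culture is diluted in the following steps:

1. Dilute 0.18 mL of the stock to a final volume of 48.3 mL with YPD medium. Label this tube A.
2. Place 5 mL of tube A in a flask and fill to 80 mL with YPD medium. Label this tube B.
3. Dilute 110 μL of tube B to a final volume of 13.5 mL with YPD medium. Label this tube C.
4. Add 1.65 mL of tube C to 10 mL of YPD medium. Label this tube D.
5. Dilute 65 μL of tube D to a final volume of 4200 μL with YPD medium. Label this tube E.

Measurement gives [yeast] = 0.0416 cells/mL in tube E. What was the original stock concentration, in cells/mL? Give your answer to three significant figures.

1.00 × 10^7 cells/mL

Step 1: 0.18 mL brought to 48.3 mL → factor 48.3/0.18 = 268.33
Step 2: 5 mL brought to 80 mL → factor 80/5 = 16
Step 3: 110 μL brought to 13.5 mL → factor 13500/110 = 122.73
Step 4: 1.65 mL + 10 mL = 11.65 mL total → factor 11.65/1.65 = 7.0606
Step 5: 65 μL brought to 4200 μL → factor 4200/65 = 64.615
Overall dilution factor = 268.33 × 16 × 122.73 × 7.0606 × 64.615 = 2.4039 × 10^8
Stock = 0.0416 cells/mL × 2.4039 × 10^8 = 1.00 × 10^7 cells/mL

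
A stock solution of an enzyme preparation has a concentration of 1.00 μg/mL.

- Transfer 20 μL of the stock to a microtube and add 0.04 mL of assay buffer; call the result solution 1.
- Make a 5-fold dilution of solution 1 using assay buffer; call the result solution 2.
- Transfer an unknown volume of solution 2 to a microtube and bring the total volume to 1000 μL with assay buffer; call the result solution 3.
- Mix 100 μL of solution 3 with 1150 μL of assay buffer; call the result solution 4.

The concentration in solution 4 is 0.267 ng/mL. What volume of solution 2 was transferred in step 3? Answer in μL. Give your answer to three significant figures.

50.1 μL

Step 1: 20 μL + 0.04 mL = 60 μL total → factor 60/20 = 3
Step 2: 5-fold → factor 5
Step 3: v brought to 1000 μL → factor = 1000 μL/v
Step 4: 100 μL + 1150 μL = 1250 μL total → factor 1250/100 = 12.5
Product of known-step factors = 187.5
Overall factor = 1.00 μg/mL / (0.267 ng/mL) = 3745.3
Step-3 factor = 3745.3 / 187.5 = 19.975
v = 1000 μL / 19.975 = 50.1 μL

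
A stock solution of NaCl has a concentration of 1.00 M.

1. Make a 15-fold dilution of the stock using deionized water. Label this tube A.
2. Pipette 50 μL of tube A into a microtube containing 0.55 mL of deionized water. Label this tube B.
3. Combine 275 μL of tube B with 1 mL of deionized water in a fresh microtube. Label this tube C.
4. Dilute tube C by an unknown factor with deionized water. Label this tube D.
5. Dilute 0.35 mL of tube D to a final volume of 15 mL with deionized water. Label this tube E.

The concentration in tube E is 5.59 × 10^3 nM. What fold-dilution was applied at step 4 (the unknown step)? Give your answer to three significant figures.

5.00-fold

Step 1: 15-fold → factor 15
Step 2: 50 μL + 0.55 mL = 600 μL total → factor 600/50 = 12
Step 3: 275 μL + 1 mL = 1275 μL total → factor 1275/275 = 4.6364
Step 4: unknown factor x
Step 5: 0.35 mL brought to 15 mL → factor 15/0.35 = 42.857
Product of known-step factors = 35766
Overall factor = 1.00 M / (5.59 × 10^3 nM) = 1.7889 × 10^5
x = 1.7889 × 10^5 / 35766 = 5.00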